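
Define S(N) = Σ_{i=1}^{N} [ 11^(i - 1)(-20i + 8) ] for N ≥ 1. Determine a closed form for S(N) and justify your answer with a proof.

S(N) = 11^N(-2N + 1) - 1

We claim S(N) = 11^N(-2N + 1) - 1 for all N ≥ 1.
Base step (N = 1): S(1) = -12, and the closed form gives -12. They agree.
For the inductive step, assume it holds for an arbitrary i ≥ 1, so S(i) = 11^i(-2i + 1) - 1.
Then S(i+1) = S(i) + (11^i(-20i - 12)) = (11^i(-2i + 1) - 1) + (11^i(-20i - 12)).
Simplifying, S(i+1) = -22·11^i·i - 11·11^i - 1 = 11^(i+1)(-2(i+1) + 1) - 1,
which is the closed form with N = i+1.
This completes the induction.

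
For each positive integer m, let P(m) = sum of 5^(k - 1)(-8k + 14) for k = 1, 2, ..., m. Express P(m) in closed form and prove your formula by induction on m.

P(m) = 2·5^m(-m + 2) - 4

We claim P(m) = 2·5^m(-m + 2) - 4 for all m ≥ 1.
When m = 1: P(1) = 6, and the closed form gives 6. They agree.
For the inductive step, assume it holds for an arbitrary k ≥ 1, so P(k) = 2·5^k(-k + 2) - 4.
Then P(k+1) = P(k) + (5^k(-8k + 6)) = (2·5^k(-k + 2) - 4) + (5^k(-8k + 6)).
Simplifying, P(k+1) = -10·5^k·k + 10·5^k - 4 = 2·5^(k+1)(-(k+1) + 2) - 4,
which is the closed form with m = k+1.
By the principle of mathematical induction, the result holds for all m ≥ 1.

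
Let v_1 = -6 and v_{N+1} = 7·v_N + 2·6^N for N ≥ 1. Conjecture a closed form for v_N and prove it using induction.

Computing the first terms: v_1 = -6, v_2 = -30, v_3 = -138. This suggests v_N = -2·6^N + 6·7^(N - 1).
For the base case N = 1: the formula gives -6 = -6 = v_1.
For the inductive step, assume it holds for an arbitrary r ≥ 1, so v_r = -2·6^r + 6·7^(r - 1).
Then v_{r+1} = 7·v_r + 2·6^r = 7·(-2·6^r + 6·7^(r - 1)) + 2·6^r = -2·6^(r + 1) + 6·7^r = -2·6^(r+1) + 6·7^((r+1) - 1),
which is the claimed formula at N = r+1.
By the principle of mathematical induction, the result holds for all N ≥ 1.

v_N = -2·6^N + 6·7^(N - 1)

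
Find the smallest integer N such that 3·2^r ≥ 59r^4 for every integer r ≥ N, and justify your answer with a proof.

At r = 22: 12582912 < 13821104, so the inequality fails and N ≥ 23. We prove 3·2^r ≥ 59r^4 for all r ≥ 23.
For the base case r = 23: 3·2^r = 25165824 and 59r^4 = 16510619, so 25165824 ≥ 16510619.
Suppose the result is true for r = k, so 3·2^k ≥ 59k^4.
Then 3·2^(k + 1) = 2·(3·2^k) ≥ 2·(59k^4).
Also, for k ≥ 23 we have 2·(59k^4) ≥ 59(k+1)^4, since 2 ≥ (1 + 1/k)^4 for all k ≥ 23.
Combining, 3·2^(k + 1) ≥ 59(k+1)^4.
By induction, the statement is established for all r ≥ 23.
Hence the smallest such N is 23.

N = 23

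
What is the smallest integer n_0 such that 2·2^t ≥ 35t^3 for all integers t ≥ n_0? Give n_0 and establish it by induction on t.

At t = 16: 131072 < 143360, so the inequality fails and n_0 ≥ 17. We prove 2·2^t ≥ 35t^3 for all t ≥ 17.
Base step (t = 17): 2·2^t = 262144 and 35t^3 = 171955, so 262144 ≥ 171955.
Inductive step: suppose the statement holds for some j ≥ 17, so 2·2^j ≥ 35j^3.
Then 2·2^(j + 1) = 2·(2·2^j) ≥ 2·(35j^3).
Also, for j ≥ 17 we have 2·(35j^3) ≥ 35(j+1)^3, since 2 ≥ (1 + 1/j)^3 for all j ≥ 17.
Combining, 2·2^(j + 1) ≥ 35(j+1)^3.
This completes the induction.
Hence the smallest such n_0 is 17.

n_0 = 17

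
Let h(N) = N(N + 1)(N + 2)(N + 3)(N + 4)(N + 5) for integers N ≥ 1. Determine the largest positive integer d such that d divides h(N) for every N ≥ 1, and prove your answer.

d = 720

Computing the first values: h(1) = 720 and h(2) = 5040; gcd(720, 5040) = 720, so d ≤ 720.
We prove 720 | N(N + 1)(N + 2)(N + 3)(N + 4)(N + 5) for all N ≥ 1 by induction on N.
Base step (N = 1): h(1) = 720 = 720·(1), so 720 | h(1).
Inductive step: suppose the statement holds for some p ≥ 1, i.e. 720 | h(p). Then
h(p+1) − h(p) = (p+1)·(p+2)·(p+3)·(p+4)·(p+5)·(p+6) − p·(p+1)·(p+2)·(p+3)·(p+4)·(p+5) = (p+1)·(p+2)·(p+3)·(p+4)·(p+5)·[(p+6) − p] = 6·(p+1)·(p+2)·(p+3)·(p+4)·(p+5). The product of 5 consecutive integers is divisible by (5)! = 120, so h(p+1) − h(p) is divisible by 6·120 = 720. By the inductive hypothesis 720 | h(p), hence 720 | h(p+1).
This completes the induction.
Therefore the largest such d is 720.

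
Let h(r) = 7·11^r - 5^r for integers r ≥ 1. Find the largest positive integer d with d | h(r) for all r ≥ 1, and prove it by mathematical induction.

d = 6

Computing the first values: h(1) = 72 and h(2) = 822; gcd(72, 822) = 6, so d ≤ 6.
We prove 6 | 7·11^r - 5^r for all r ≥ 1 by induction on r.
Base case (r = 1): h(1) = 72 = 6·(12), so 6 | h(1).
Suppose the result is true for r = j, i.e. 6 | h(j). Then
h(j+1) − 11·h(j) = (7·11^(j+1) - 5^(j+1)) − 11·(7·11^j - 5^j) = (-1)·5^j·(5 − 11) = (6)·5^j. Since 6 | h(j) by the inductive hypothesis, 6 | 11·h(j); and 6 | 6 since 6 = 6·1. Therefore 6 | h(j+1).
By induction, the statement is established for all r ≥ 1.
Therefore the largest such d is 6.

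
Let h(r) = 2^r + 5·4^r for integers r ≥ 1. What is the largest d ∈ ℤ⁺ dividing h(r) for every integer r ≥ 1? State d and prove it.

Computing the first values: h(1) = 22 and h(2) = 84; gcd(22, 84) = 2, so d ≤ 2.
We prove 2 | 2^r + 5·4^r for all r ≥ 1 by induction on r.
Base case (r = 1): h(1) = 22 = 2·(11), so 2 | h(1).
Suppose the result is true for r = k, i.e. 2 | h(k). Then
h(k+1) − 4·h(k) = (2^(k+1) + 5·4^(k+1)) − 4·(2^k + 5·4^k) = (1)·2^k·(2 − 4) = (-2)·2^k. Since 2 | h(k) by the inductive hypothesis, 2 | 4·h(k); and 2 | -2 since -2 = 2·-1. Therefore 2 | h(k+1).
Hence, by induction on r, the claim holds for every r ≥ 1.
Therefore the largest such d is 2.

d = 2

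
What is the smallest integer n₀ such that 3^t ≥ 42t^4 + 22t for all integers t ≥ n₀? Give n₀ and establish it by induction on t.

n₀ = 13

At t = 12: 531441 < 871176, so the inequality fails and n₀ ≥ 13. We prove 3^t ≥ 42t^4 + 22t for all t ≥ 13.
When t = 13: 3^t = 1594323 and 42t^4 + 22t = 1199848, so 1594323 ≥ 1199848.
For the inductive step, assume it holds for an arbitrary r ≥ 13, so 3^r ≥ 42r^4 + 22r.
Then 3^(r + 1) = 3·(3^r) ≥ 3·(42r^4 + 22r).
Also, for r ≥ 13 we have 3·(42r^4 + 22r) ≥ 42(r+1)^4 + 22(r+1), since 3·(42r^4 + 22r) − (42(r+1)^4 + 22(r+1)) = 84r^4 - 168r^3 - 252r^2 - 124r - 64, which is nonnegative for all r ≥ 13.
Combining, 3^(r + 1) ≥ 42(r+1)^4 + 22(r+1).
Hence, by induction on t, the claim holds for every t ≥ 13.
Hence the smallest such n₀ is 13.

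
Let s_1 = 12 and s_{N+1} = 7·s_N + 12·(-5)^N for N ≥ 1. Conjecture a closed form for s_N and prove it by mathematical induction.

Computing the first terms: s_1 = 12, s_2 = 24, s_3 = 468. This suggests s_N = -(-5)^N + 7^N.
Base case (N = 1): the formula gives 12 = 12 = s_1.
For the inductive step, assume it holds for an arbitrary r ≥ 1, so s_r = -(-5)^r + 7^r.
Then s_{r+1} = 7·s_r + 12·(-5)^r = 7·(-(-5)^r + 7^r) + 12·(-5)^r = -(-5)^(r + 1) + 7^(r + 1),
which is the claimed formula at N = r+1.
This completes the induction.

s_N = -(-5)^N + 7^N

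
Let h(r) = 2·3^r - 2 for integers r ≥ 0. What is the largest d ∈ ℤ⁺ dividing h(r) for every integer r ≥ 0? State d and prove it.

Computing the first values: h(0) = 0 and h(1) = 4; gcd(0, 4) = 4, so d ≤ 4.
We prove 4 | 2·3^r - 2 for all r ≥ 0 by induction on r.
Base case (r = 0): h(0) = 0 = 4·(0), so 4 | h(0).
For the inductive step, assume it holds for an arbitrary p ≥ 0, i.e. 4 | h(p). Then
h(p+1) = 2·3^(p+1) - 2 = 3·(2·3^p - 2) + 4 = 3·h(p) + 4. The first term is divisible by 4 by the inductive hypothesis, and 4 is divisible by 4. Hence 4 | h(p+1).
This completes the induction.
Therefore the largest such d is 4.

d = 4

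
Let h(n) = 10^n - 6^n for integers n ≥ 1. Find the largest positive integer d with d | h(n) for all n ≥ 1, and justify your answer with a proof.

Computing the first values: h(1) = 4 and h(2) = 64; gcd(4, 64) = 4, so d ≤ 4.
We prove 4 | 10^n - 6^n for all n ≥ 1 by induction on n.
Base step (n = 1): h(1) = 4 = 4·(1), so 4 | h(1).
Suppose the result is true for n = i, i.e. 4 | h(i). Then
10^{i+1} − 6^{i+1} = 10·10^i − 6·6^i = 10·(10^i − 6^i) + (4)·6^i. The first term is divisible by 4 by the inductive hypothesis, and the second term (4)·6^i is divisible by 4 since 4 | 4. Hence 4 | h(i+1).
This completes the induction.
Therefore the largest such d is 4.

d = 4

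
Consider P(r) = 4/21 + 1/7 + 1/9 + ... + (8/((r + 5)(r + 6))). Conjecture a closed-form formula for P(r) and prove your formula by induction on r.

P(r) = 4r/(3(r + 6))

We claim P(r) = 4r/(3(r + 6)) for all r ≥ 1.
Base case (r = 1): P(1) = 4/21, and the closed form gives 4/21. They agree.
For the inductive step, assume it holds for an arbitrary p ≥ 1, so P(p) = 4p/(3(p + 6)).
Then P(p+1) = P(p) + (8/((p + 6)(p + 7))) = (4p/(3(p + 6))) + (8/((p + 6)(p + 7))).
Simplifying, P(p+1) = 4(p + 1)/(3(p + 7)) = 4(p+1)/(3((p+1) + 6)),
which is the closed form with r = p+1.
By the principle of mathematical induction, the result holds for all r ≥ 1.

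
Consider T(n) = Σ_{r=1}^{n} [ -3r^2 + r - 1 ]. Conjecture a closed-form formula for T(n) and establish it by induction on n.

We claim T(n) = -n(n^2 + n + 1) for all n ≥ 1.
Base step (n = 1): T(1) = -3, and the closed form gives -3. They agree.
Inductive step: assume the claim holds for n = r, so T(r) = r(-r^2 - r - 1).
Then T(r+1) = T(r) + (r - 3(r + 1)^2) = (r(-r^2 - r - 1)) + (r - 3(r + 1)^2).
Simplifying, T(r+1) = -(r + 1)(r^2 + 3r + 3) = -(r+1)((r+1)^2 + (r+1) + 1),
which is the closed form with n = r+1.
This completes the induction.

T(n) = -n(n^2 + n + 1)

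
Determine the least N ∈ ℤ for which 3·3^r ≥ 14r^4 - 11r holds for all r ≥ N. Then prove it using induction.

N = 10

At r = 9: 59049 < 91755, so the inequality fails and N ≥ 10. We prove 3·3^r ≥ 14r^4 - 11r for all r ≥ 10.
Base case (r = 10): 3·3^r = 177147 and 14r^4 - 11r = 139890, so 177147 ≥ 139890.
Inductive step: assume the claim holds for r = j, so 3·3^j ≥ 14j^4 - 11j.
Then 3·3^(j + 1) = 3·(3·3^j) ≥ 3·(14j^4 - 11j).
Also, for j ≥ 10 we have 3·(14j^4 - 11j) ≥ 14(j+1)^4 - 11(j+1), since 3·(14j^4 - 11j) − (14(j+1)^4 - 11(j+1)) = 28j^4 - 56j^3 - 84j^2 - 78j - 3, which is nonnegative for all j ≥ 10.
Combining, 3·3^(j + 1) ≥ 14(j+1)^4 - 11(j+1).
By induction, the statement is established for all r ≥ 10.
Hence the smallest such N is 10.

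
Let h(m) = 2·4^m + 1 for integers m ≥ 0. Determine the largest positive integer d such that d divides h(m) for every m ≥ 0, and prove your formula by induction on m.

Computing the first values: h(0) = 3 and h(1) = 9; gcd(3, 9) = 3, so d ≤ 3.
We prove 3 | 2·4^m + 1 for all m ≥ 0 by induction on m.
When m = 0: h(0) = 3 = 3·(1), so 3 | h(0).
Inductive step: assume the claim holds for m = j, i.e. 3 | h(j). Then
h(j+1) = 2·4^(j+1) + 1 = 4·(2·4^j + 1) - 3 = 4·h(j) - 3. The first term is divisible by 3 by the inductive hypothesis, and -3 is divisible by 3. Hence 3 | h(j+1).
This completes the induction.
Therefore the largest such d is 3.

d = 3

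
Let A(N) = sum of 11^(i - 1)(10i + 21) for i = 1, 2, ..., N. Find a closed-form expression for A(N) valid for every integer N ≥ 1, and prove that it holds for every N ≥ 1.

A(N) = 11^N(N + 2) - 2

We claim A(N) = 11^N(N + 2) - 2 for all N ≥ 1.
For the base case N = 1: A(1) = 31, and the closed form gives 31. They agree.
Suppose the result is true for N = i, so A(i) = 11^i(i + 2) - 2.
Then A(i+1) = A(i) + (11^i(10i + 31)) = (11^i(i + 2) - 2) + (11^i(10i + 31)).
Simplifying, A(i+1) = 11·11^i·i + 33·11^i - 2 = 11^(i+1)((i+1) + 2) - 2,
which is the closed form with N = i+1.
By induction, the statement is established for all N ≥ 1.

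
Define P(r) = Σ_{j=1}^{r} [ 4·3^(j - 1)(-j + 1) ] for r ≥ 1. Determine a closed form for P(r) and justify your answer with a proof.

P(r) = 3^r(-2r + 3) - 3

We claim P(r) = 3^r(-2r + 3) - 3 for all r ≥ 1.
Base case (r = 1): P(1) = 0, and the closed form gives 0. They agree.
Inductive step: assume the claim holds for r = j, so P(j) = 3^j(-2j + 3) - 3.
Then P(j+1) = P(j) + (-4·3^j·j) = (3^j(-2j + 3) - 3) + (-4·3^j·j).
Simplifying, P(j+1) = -6·3^j·j + 3·3^j - 3 = 3^(j+1)(-2(j+1) + 3) - 3,
which is the closed form with r = j+1.
Hence, by induction on r, the claim holds for every r ≥ 1.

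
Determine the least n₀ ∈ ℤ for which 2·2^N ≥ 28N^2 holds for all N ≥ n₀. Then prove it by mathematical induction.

n₀ = 11

At N = 10: 2048 < 2800, so the inequality fails and n₀ ≥ 11. We prove 2·2^N ≥ 28N^2 for all N ≥ 11.
Base case (N = 11): 2·2^N = 4096 and 28N^2 = 3388, so 4096 ≥ 3388.
Inductive step: assume the claim holds for N = i, so 2·2^i ≥ 28i^2.
Then 2·2^(i + 1) = 2·(2·2^i) ≥ 2·(28i^2).
Also, for i ≥ 11 we have 2·(28i^2) ≥ 28(i+1)^2, since 2 ≥ (1 + 1/i)^2 for all i ≥ 11.
Combining, 2·2^(i + 1) ≥ 28(i+1)^2.
Hence, by induction on N, the claim holds for every N ≥ 11.
Hence the smallest such n₀ is 11.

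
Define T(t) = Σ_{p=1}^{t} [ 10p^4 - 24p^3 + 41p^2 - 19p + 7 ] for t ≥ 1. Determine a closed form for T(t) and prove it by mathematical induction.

T(t) = t(2t^4 - t^3 + 5t^2 + 5t + 4)

We claim T(t) = t(2t^4 - t^3 + 5t^2 + 5t + 4) for all t ≥ 1.
When t = 1: T(1) = 15, and the closed form gives 15. They agree.
Inductive step: suppose the statement holds for some p ≥ 1, so T(p) = p(2p^4 - p^3 + 5p^2 + 5p + 4).
Then T(p+1) = T(p) + (10p^4 + 16p^3 + 29p^2 + 31p + 15) = (p(2p^4 - p^3 + 5p^2 + 5p + 4)) + (10p^4 + 16p^3 + 29p^2 + 31p + 15).
Simplifying, T(p+1) = (p + 1)(2p^4 + 7p^3 + 14p^2 + 20p + 15) = (p+1)(2(p+1)^4 - (p+1)^3 + 5(p+1)^2 + 5(p+1) + 4),
which is the closed form with t = p+1.
Hence, by induction on t, the claim holds for every t ≥ 1.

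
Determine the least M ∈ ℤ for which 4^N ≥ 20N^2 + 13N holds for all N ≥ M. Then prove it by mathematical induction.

M = 5

At N = 4: 256 < 372, so the inequality fails and M ≥ 5. We prove 4^N ≥ 20N^2 + 13N for all N ≥ 5.
For the base case N = 5: 4^N = 1024 and 20N^2 + 13N = 565, so 1024 ≥ 565.
Inductive step: suppose the statement holds for some m ≥ 5, so 4^m ≥ 20m^2 + 13m.
Then 4^(m + 1) = 4·(4^m) ≥ 4·(20m^2 + 13m).
Also, for m ≥ 5 we have 4·(20m^2 + 13m) ≥ 20(m+1)^2 + 13(m+1), since 4·(20m^2 + 13m) − (20(m+1)^2 + 13(m+1)) = 60m^2 - m - 33, which is nonnegative for all m ≥ 5.
Combining, 4^(m + 1) ≥ 20(m+1)^2 + 13(m+1).
Hence, by induction on N, the claim holds for every N ≥ 5.
Hence the smallest such M is 5.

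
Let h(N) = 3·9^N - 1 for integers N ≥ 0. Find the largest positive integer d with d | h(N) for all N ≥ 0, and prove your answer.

d = 2

Computing the first values: h(0) = 2 and h(1) = 26; gcd(2, 26) = 2, so d ≤ 2.
We prove 2 | 3·9^N - 1 for all N ≥ 0 by induction on N.
When N = 0: h(0) = 2 = 2·(1), so 2 | h(0).
Suppose the result is true for N = j, i.e. 2 | h(j). Then
h(j+1) = 3·9^(j+1) - 1 = 9·(3·9^j - 1) + 8 = 9·h(j) + 8. The first term is divisible by 2 by the inductive hypothesis, and 8 is divisible by 2. Hence 2 | h(j+1).
By the principle of mathematical induction, the result holds for all N ≥ 0.
Therefore the largest such d is 2.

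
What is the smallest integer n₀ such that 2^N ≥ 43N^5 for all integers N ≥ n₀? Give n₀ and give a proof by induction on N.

At N = 29: 536870912 < 881979407, so the inequality fails and n₀ ≥ 30. We prove 2^N ≥ 43N^5 for all N ≥ 30.
Base step (N = 30): 2^N = 1073741824 and 43N^5 = 1044900000, so 1073741824 ≥ 1044900000.
Suppose the result is true for N = i, so 2^i ≥ 43i^5.
Then 2^(i + 1) = 2·(2^i) ≥ 2·(43i^5).
Also, for i ≥ 30 we have 2·(43i^5) ≥ 43(i+1)^5, since 2 ≥ (1 + 1/i)^5 for all i ≥ 30.
Combining, 2^(i + 1) ≥ 43(i+1)^5.
By induction, the statement is established for all N ≥ 30.
Hence the smallest such n₀ is 30.

n₀ = 30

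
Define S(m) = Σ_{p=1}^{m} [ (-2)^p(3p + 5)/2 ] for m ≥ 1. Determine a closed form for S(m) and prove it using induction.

S(m) = (-2)^m(m + 2) - 2

We claim S(m) = (-2)^m(m + 2) - 2 for all m ≥ 1.
When m = 1: S(1) = -8, and the closed form gives -8. They agree.
Inductive step: suppose the statement holds for some p ≥ 1, so S(p) = (-2)^p(p + 2) - 2.
Then S(p+1) = S(p) + ((-2)^p(-3p - 8)) = ((-2)^p(p + 2) - 2) + ((-2)^p(-3p - 8)).
Simplifying, S(p+1) = -2(-2)^p·p - 6(-2)^p - 2 = (-2)^(p+1)((p+1) + 2) - 2,
which is the closed form with m = p+1.
By induction, the statement is established for all m ≥ 1.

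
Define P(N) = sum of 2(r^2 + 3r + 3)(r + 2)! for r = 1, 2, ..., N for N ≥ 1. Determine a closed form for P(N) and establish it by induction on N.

P(N) = (2N + 2)(N + 3)! - 12

We claim P(N) = (2N + 2)(N + 3)! - 12 for all N ≥ 1.
Base case (N = 1): P(1) = 84, and the closed form gives 84. They agree.
Inductive step: assume the claim holds for N = r, so P(r) = (2r + 2)(r + 3)! - 12.
Then P(r+1) = P(r) + (2(r^2 + 5r + 7)(r + 3)!) = ((2r + 2)(r + 3)! - 12) + (2(r^2 + 5r + 7)(r + 3)!).
Simplifying, P(r+1) = (2(r+1) + 2)((r+1) + 3)! - 12,
which is the closed form with N = r+1.
By induction, the statement is established for all N ≥ 1.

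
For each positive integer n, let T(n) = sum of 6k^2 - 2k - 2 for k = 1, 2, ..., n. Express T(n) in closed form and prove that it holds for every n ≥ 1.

T(n) = 2n(n^2 + n - 1)

We claim T(n) = 2n(n^2 + n - 1) for all n ≥ 1.
For the base case n = 1: T(1) = 2, and the closed form gives 2. They agree.
Inductive step: suppose the statement holds for some k ≥ 1, so T(k) = 2k(k^2 + k - 1).
Then T(k+1) = T(k) + (6k^2 + 10k + 2) = (2k(k^2 + k - 1)) + (6k^2 + 10k + 2).
Simplifying, T(k+1) = 2(k + 1)(k^2 + 3k + 1) = 2(k+1)((k+1)^2 + (k+1) - 1),
which is the closed form with n = k+1.
By induction, the statement is established for all n ≥ 1.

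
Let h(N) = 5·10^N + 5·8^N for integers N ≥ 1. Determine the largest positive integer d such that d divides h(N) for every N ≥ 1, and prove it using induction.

Computing the first values: h(1) = 90 and h(2) = 820; gcd(90, 820) = 10, so d ≤ 10.
We prove 10 | 5·10^N + 5·8^N for all N ≥ 1 by induction on N.
When N = 1: h(1) = 90 = 10·(9), so 10 | h(1).
Inductive step: suppose the statement holds for some m ≥ 1, i.e. 10 | h(m). Then
h(m+1) − 10·h(m) = (5·10^(m+1) + 5·8^(m+1)) − 10·(5·10^m + 5·8^m) = (5)·8^m·(8 − 10) = (-10)·8^m. Since 10 | h(m) by the inductive hypothesis, 10 | 10·h(m); and 10 | -10 since -10 = 10·-1. Therefore 10 | h(m+1).
By the principle of mathematical induction, the result holds for all N ≥ 1.
Therefore the largest such d is 10.

d = 10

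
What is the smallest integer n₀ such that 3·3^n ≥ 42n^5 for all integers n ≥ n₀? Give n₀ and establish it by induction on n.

At n = 14: 14348907 < 22588608, so the inequality fails and n₀ ≥ 15. We prove 3·3^n ≥ 42n^5 for all n ≥ 15.
For the base case n = 15: 3·3^n = 43046721 and 42n^5 = 31893750, so 43046721 ≥ 31893750.
Inductive step: assume the claim holds for n = i, so 3·3^i ≥ 42i^5.
Then 3·3^(i + 1) = 3·(3·3^i) ≥ 3·(42i^5).
Also, for i ≥ 15 we have 3·(42i^5) ≥ 42(i+1)^5, since 3 ≥ (1 + 1/i)^5 for all i ≥ 15.
Combining, 3·3^(i + 1) ≥ 42(i+1)^5.
By induction, the statement is established for all n ≥ 15.
Hence the smallest such n₀ is 15.

n₀ = 15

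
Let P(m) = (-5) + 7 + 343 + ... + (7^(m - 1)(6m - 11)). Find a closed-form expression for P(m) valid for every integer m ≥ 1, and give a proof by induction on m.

We claim P(m) = 7^m(m - 2) + 2 for all m ≥ 1.
Base case (m = 1): P(1) = -5, and the closed form gives -5. They agree.
Suppose the result is true for m = p, so P(p) = 7^p(p - 2) + 2.
Then P(p+1) = P(p) + (7^p(6p - 5)) = (7^p(p - 2) + 2) + (7^p(6p - 5)).
Simplifying, P(p+1) = 7^(p + 1)p - 7^(p + 1) + 2 = 7^(p+1)((p+1) - 2) + 2,
which is the closed form with m = p+1.
By the principle of mathematical induction, the result holds for all m ≥ 1.

P(m) = 7^m(m - 2) + 2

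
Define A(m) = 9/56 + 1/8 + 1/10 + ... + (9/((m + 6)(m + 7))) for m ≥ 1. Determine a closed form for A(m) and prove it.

We claim A(m) = 9m/(7(m + 7)) for all m ≥ 1.
Base case (m = 1): A(1) = 9/56, and the closed form gives 9/56. They agree.
For the inductive step, assume it holds for an arbitrary p ≥ 1, so A(p) = 9p/(7(p + 7)).
Then A(p+1) = A(p) + (9/((p + 7)(p + 8))) = (9p/(7(p + 7))) + (9/((p + 7)(p + 8))).
Simplifying, A(p+1) = 9(p + 1)/(7(p + 8)) = 9(p+1)/(7((p+1) + 7)),
which is the closed form with m = p+1.
By induction, the statement is established for all m ≥ 1.

A(m) = 9m/(7(m + 7))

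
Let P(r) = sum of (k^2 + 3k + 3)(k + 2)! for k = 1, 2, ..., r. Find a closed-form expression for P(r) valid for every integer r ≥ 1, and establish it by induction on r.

We claim P(r) = (r + 1)(r + 3)! - 6 for all r ≥ 1.
Base step (r = 1): P(1) = 42, and the closed form gives 42. They agree.
Inductive step: suppose the statement holds for some k ≥ 1, so P(k) = (k + 1)(k + 3)! - 6.
Then P(k+1) = P(k) + ((k^2 + 5k + 7)(k + 3)!) = ((k + 1)(k + 3)! - 6) + ((k^2 + 5k + 7)(k + 3)!).
Simplifying, P(k+1) = ((k+1) + 1)((k+1) + 3)! - 6,
which is the closed form with r = k+1.
By induction, the statement is established for all r ≥ 1.

P(r) = (r + 1)(r + 3)! - 6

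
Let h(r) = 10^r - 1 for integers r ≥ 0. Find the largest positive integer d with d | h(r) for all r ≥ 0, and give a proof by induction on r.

Computing the first values: h(0) = 0 and h(1) = 9; gcd(0, 9) = 9, so d ≤ 9.
We prove 9 | 10^r - 1 for all r ≥ 0 by induction on r.
Base step (r = 0): h(0) = 0 = 9·(0), so 9 | h(0).
Suppose the result is true for r = m, i.e. 9 | h(m). Then
h(m+1) = 10^(m+1) - 1 = 10·(10^m - 1) + 9 = 10·h(m) + 9. The first term is divisible by 9 by the inductive hypothesis, and 9 is divisible by 9. Hence 9 | h(m+1).
By induction, the statement is established for all r ≥ 0.
Therefore the largest such d is 9.

d = 9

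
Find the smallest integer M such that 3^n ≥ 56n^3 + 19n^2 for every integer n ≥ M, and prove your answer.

At n = 9: 19683 < 42363, so the inequality fails and M ≥ 10. We prove 3^n ≥ 56n^3 + 19n^2 for all n ≥ 10.
When n = 10: 3^n = 59049 and 56n^3 + 19n^2 = 57900, so 59049 ≥ 57900.
For the inductive step, assume it holds for an arbitrary m ≥ 10, so 3^m ≥ 56m^3 + 19m^2.
Then 3^(m + 1) = 3·(3^m) ≥ 3·(56m^3 + 19m^2).
Also, for m ≥ 10 we have 3·(56m^3 + 19m^2) ≥ 56(m+1)^3 + 19(m+1)^2, since 3·(56m^3 + 19m^2) − (56(m+1)^3 + 19(m+1)^2) = 112m^3 - 130m^2 - 206m - 75, which is nonnegative for all m ≥ 10.
Combining, 3^(m + 1) ≥ 56(m+1)^3 + 19(m+1)^2.
By the principle of mathematical induction, the result holds for all n ≥ 10.
Hence the smallest such M is 10.

M = 10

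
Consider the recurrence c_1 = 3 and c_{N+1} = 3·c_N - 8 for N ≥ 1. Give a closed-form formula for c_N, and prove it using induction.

c_N = -3^(N - 1) + 4

Computing the first terms: c_1 = 3, c_2 = 1, c_3 = -5. This suggests c_N = -3^(N - 1) + 4.
When N = 1: the formula gives 3 = 3 = c_1.
Inductive step: assume the claim holds for N = j, so c_j = -3^(j - 1) + 4.
Then c_{j+1} = 3·c_j - 8 = 3·(-3^(j - 1) + 4) - 8 = -3^j + 4 = -3^((j+1) - 1) + 4,
which is the claimed formula at N = j+1.
This completes the induction.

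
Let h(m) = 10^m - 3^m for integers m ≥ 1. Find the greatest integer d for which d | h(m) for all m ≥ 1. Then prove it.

Computing the first values: h(1) = 7 and h(2) = 91; gcd(7, 91) = 7, so d ≤ 7.
We prove 7 | 10^m - 3^m for all m ≥ 1 by induction on m.
When m = 1: h(1) = 7 = 7·(1), so 7 | h(1).
Inductive step: assume the claim holds for m = j, i.e. 7 | h(j). Then
10^{j+1} − 3^{j+1} = 10·10^j − 3·3^j = 10·(10^j − 3^j) + (7)·3^j. The first term is divisible by 7 by the inductive hypothesis, and the second term (7)·3^j is divisible by 7 since 7 | 7. Hence 7 | h(j+1).
This completes the induction.
Therefore the largest such d is 7.

d = 7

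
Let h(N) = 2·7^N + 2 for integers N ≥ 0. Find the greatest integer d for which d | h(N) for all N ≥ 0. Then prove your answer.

d = 4

Computing the first values: h(0) = 4 and h(1) = 16; gcd(4, 16) = 4, so d ≤ 4.
We prove 4 | 2·7^N + 2 for all N ≥ 0 by induction on N.
Base case (N = 0): h(0) = 4 = 4·(1), so 4 | h(0).
For the inductive step, assume it holds for an arbitrary i ≥ 0, i.e. 4 | h(i). Then
h(i+1) = 2·7^(i+1) + 2 = 7·(2·7^i + 2) - 12 = 7·h(i) - 12. The first term is divisible by 4 by the inductive hypothesis, and -12 is divisible by 4. Hence 4 | h(i+1).
By the principle of mathematical induction, the result holds for all N ≥ 0.
Therefore the largest such d is 4.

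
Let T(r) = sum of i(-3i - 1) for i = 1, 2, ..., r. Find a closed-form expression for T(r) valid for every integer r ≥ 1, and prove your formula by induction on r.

T(r) = -r(r + 1)^2

We claim T(r) = -r(r + 1)^2 for all r ≥ 1.
Base step (r = 1): T(1) = -4, and the closed form gives -4. They agree.
Inductive step: assume the claim holds for r = i, so T(i) = i(-i^2 - 2i - 1).
Then T(i+1) = T(i) + (-(i + 1)(3i + 4)) = (i(-i^2 - 2i - 1)) + (-(i + 1)(3i + 4)).
Simplifying, T(i+1) = -(i + 1)(i + 2)^2 = -(i+1)((i+1) + 1)^2,
which is the closed form with r = i+1.
This completes the induction.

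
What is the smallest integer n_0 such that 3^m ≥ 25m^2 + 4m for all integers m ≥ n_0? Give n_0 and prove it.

At m = 6: 729 < 924, so the inequality fails and n_0 ≥ 7. We prove 3^m ≥ 25m^2 + 4m for all m ≥ 7.
For the base case m = 7: 3^m = 2187 and 25m^2 + 4m = 1253, so 2187 ≥ 1253.
Inductive step: assume the claim holds for m = j, so 3^j ≥ 25j^2 + 4j.
Then 3^(j + 1) = 3·(3^j) ≥ 3·(25j^2 + 4j).
Also, for j ≥ 7 we have 3·(25j^2 + 4j) ≥ 25(j+1)^2 + 4(j+1), since 3·(25j^2 + 4j) − (25(j+1)^2 + 4(j+1)) = 50j^2 - 42j - 29, which is nonnegative for all j ≥ 7.
Combining, 3^(j + 1) ≥ 25(j+1)^2 + 4(j+1).
This completes the induction.
Hence the smallest such n_0 is 7.

n_0 = 7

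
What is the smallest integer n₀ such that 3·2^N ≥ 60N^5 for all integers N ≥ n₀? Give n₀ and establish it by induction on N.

At N = 28: 805306368 < 1032622080, so the inequality fails and n₀ ≥ 29. We prove 3·2^N ≥ 60N^5 for all N ≥ 29.
For the base case N = 29: 3·2^N = 1610612736 and 60N^5 = 1230668940, so 1610612736 ≥ 1230668940.
Inductive step: suppose the statement holds for some p ≥ 29, so 3·2^p ≥ 60p^5.
Then 3·2^(p + 1) = 2·(3·2^p) ≥ 2·(60p^5).
Also, for p ≥ 29 we have 2·(60p^5) ≥ 60(p+1)^5, since 2 ≥ (1 + 1/p)^5 for all p ≥ 29.
Combining, 3·2^(p + 1) ≥ 60(p+1)^5.
By induction, the statement is established for all N ≥ 29.
Hence the smallest such n₀ is 29.

n₀ = 29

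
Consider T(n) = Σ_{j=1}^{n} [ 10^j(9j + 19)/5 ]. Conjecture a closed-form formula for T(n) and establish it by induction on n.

We claim T(n) = 2·10^n(n + 2) - 4 for all n ≥ 1.
Base step (n = 1): T(1) = 56, and the closed form gives 56. They agree.
Inductive step: suppose the statement holds for some j ≥ 1, so T(j) = 2·10^j(j + 2) - 4.
Then T(j+1) = T(j) + (10^j(18j + 56)) = (2·10^j(j + 2) - 4) + (10^j(18j + 56)).
Simplifying, T(j+1) = 20·10^j·j + 60·10^j - 4 = 2·10^(j+1)((j+1) + 2) - 4,
which is the closed form with n = j+1.
By the principle of mathematical induction, the result holds for all n ≥ 1.

T(n) = 2·10^n(n + 2) - 4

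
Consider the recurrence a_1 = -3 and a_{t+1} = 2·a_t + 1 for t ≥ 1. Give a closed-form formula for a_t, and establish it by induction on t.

a_t = -2^t - 1

Computing the first terms: a_1 = -3, a_2 = -5, a_3 = -9. This suggests a_t = -2^t - 1.
Base step (t = 1): the formula gives -3 = -3 = a_1.
Suppose the result is true for t = j, so a_j = -2^j - 1.
Then a_{j+1} = 2·a_j + 1 = 2·(-2^j - 1) + 1 = -2^(j + 1) - 1,
which is the claimed formula at t = j+1.
By induction, the statement is established for all t ≥ 1.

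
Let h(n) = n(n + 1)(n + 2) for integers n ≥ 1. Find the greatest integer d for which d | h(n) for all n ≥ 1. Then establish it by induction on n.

d = 6

Computing the first values: h(1) = 6 and h(2) = 24; gcd(6, 24) = 6, so d ≤ 6.
We prove 6 | n(n + 1)(n + 2) for all n ≥ 1 by induction on n.
When n = 1: h(1) = 6 = 6·(1), so 6 | h(1).
Suppose the result is true for n = m, i.e. 6 | h(m). Then
h(m+1) − h(m) = (m+1)·(m+2)·(m+3) − m·(m+1)·(m+2) = (m+1)·(m+2)·[(m+3) − m] = 3·(m+1)·(m+2). The product of 2 consecutive integers is divisible by (2)! = 2, so h(m+1) − h(m) is divisible by 3·2 = 6. By the inductive hypothesis 6 | h(m), hence 6 | h(m+1).
By the principle of mathematical induction, the result holds for all n ≥ 1.
Therefore the largest such d is 6.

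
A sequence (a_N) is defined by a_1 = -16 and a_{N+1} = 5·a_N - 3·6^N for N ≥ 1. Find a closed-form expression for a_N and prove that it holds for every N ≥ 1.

a_N = 2·5^(N - 1) - 3·6^N

Computing the first terms: a_1 = -16, a_2 = -98, a_3 = -598. This suggests a_N = 2·5^(N - 1) - 3·6^N.
For the base case N = 1: the formula gives -16 = -16 = a_1.
Inductive step: suppose the statement holds for some p ≥ 1, so a_p = 2·5^(p - 1) - 3·6^p.
Then a_{p+1} = 5·a_p - 3·6^p = 5·(2·5^(p - 1) - 3·6^p) - 3·6^p = 2·5^p - 3·6^(p + 1) = 2·5^((p+1) - 1) - 3·6^(p+1),
which is the claimed formula at N = p+1.
By the principle of mathematical induction, the result holds for all N ≥ 1.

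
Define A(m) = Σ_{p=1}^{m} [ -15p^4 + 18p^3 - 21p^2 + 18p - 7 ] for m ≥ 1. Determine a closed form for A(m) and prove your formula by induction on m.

We claim A(m) = -m(3m^4 + 3m^3 + 3m^2 - 3m + 1) for all m ≥ 1.
Base step (m = 1): A(1) = -7, and the closed form gives -7. They agree.
Inductive step: assume the claim holds for m = p, so A(p) = p(-3p^4 - 3p^3 - 3p^2 + 3p - 1).
Then A(p+1) = A(p) + (-15p^4 - 42p^3 - 57p^2 - 30p - 7) = (p(-3p^4 - 3p^3 - 3p^2 + 3p - 1)) + (-15p^4 - 42p^3 - 57p^2 - 30p - 7).
Simplifying, A(p+1) = -(p + 1)(3p^4 + 15p^3 + 30p^2 + 24p + 7) = -(p+1)(3(p+1)^4 + 3(p+1)^3 + 3(p+1)^2 - 3(p+1) + 1),
which is the closed form with m = p+1.
Hence, by induction on m, the claim holds for every m ≥ 1.

A(m) = -m(3m^4 + 3m^3 + 3m^2 - 3m + 1)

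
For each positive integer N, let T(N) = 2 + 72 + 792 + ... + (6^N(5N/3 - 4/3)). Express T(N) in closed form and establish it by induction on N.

We claim T(N) = 2·6^N(N - 1) + 2 for all N ≥ 1.
For the base case N = 1: T(1) = 2, and the closed form gives 2. They agree.
For the inductive step, assume it holds for an arbitrary r ≥ 1, so T(r) = 2·6^r(r - 1) + 2.
Then T(r+1) = T(r) + (6^r(10r + 2)) = (2·6^r(r - 1) + 2) + (6^r(10r + 2)).
Simplifying, T(r+1) = 12·6^r·r + 2 = 2·6^(r+1)((r+1) - 1) + 2,
which is the closed form with N = r+1.
This completes the induction.

T(N) = 2·6^N(N - 1) + 2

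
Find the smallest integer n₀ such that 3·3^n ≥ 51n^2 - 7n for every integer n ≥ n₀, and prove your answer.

n₀ = 6

At n = 5: 729 < 1240, so the inequality fails and n₀ ≥ 6. We prove 3·3^n ≥ 51n^2 - 7n for all n ≥ 6.
For the base case n = 6: 3·3^n = 2187 and 51n^2 - 7n = 1794, so 2187 ≥ 1794.
Inductive step: suppose the statement holds for some i ≥ 6, so 3·3^i ≥ 51i^2 - 7i.
Then 3·3^(i + 1) = 3·(3·3^i) ≥ 3·(51i^2 - 7i).
Also, for i ≥ 6 we have 3·(51i^2 - 7i) ≥ 51(i+1)^2 - 7(i+1), since 3·(51i^2 - 7i) − (51(i+1)^2 - 7(i+1)) = 102i^2 - 116i - 44, which is nonnegative for all i ≥ 6.
Combining, 3·3^(i + 1) ≥ 51(i+1)^2 - 7(i+1).
This completes the induction.
Hence the smallest such n₀ is 6.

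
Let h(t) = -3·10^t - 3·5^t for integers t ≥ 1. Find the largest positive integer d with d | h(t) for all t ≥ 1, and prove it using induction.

d = 15

Computing the first values: h(1) = -45 and h(2) = -375; gcd(-45, -375) = 15, so d ≤ 15.
We prove 15 | -3·10^t - 3·5^t for all t ≥ 1 by induction on t.
For the base case t = 1: h(1) = -45 = 15·(-3), so 15 | h(1).
Inductive step: suppose the statement holds for some j ≥ 1, i.e. 15 | h(j). Then
h(j+1) − 10·h(j) = (-3·10^(j+1) - 3·5^(j+1)) − 10·(-3·10^j - 3·5^j) = (-3)·5^j·(5 − 10) = (15)·5^j. Since 15 | h(j) by the inductive hypothesis, 15 | 10·h(j); and 15 | 15 since 15 = 15·1. Therefore 15 | h(j+1).
By induction, the statement is established for all t ≥ 1.
Therefore the largest such d is 15.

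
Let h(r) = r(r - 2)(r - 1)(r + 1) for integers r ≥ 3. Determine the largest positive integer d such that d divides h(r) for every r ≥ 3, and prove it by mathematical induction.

d = 24

Computing the first values: h(3) = 24 and h(4) = 120; gcd(24, 120) = 24, so d ≤ 24.
We prove 24 | r(r - 2)(r - 1)(r + 1) for all r ≥ 3 by induction on r.
Base step (r = 3): h(3) = 24 = 24·(1), so 24 | h(3).
Suppose the result is true for r = i, i.e. 24 | h(i). Then
h(i+1) − h(i) = (i-1)·i·(i+1)·(i+2) − (i-2)·(i-1)·i·(i+1) = (i-1)·i·(i+1)·[(i+2) − (i-2)] = 4·(i-1)·i·(i+1). The product of 3 consecutive integers is divisible by (3)! = 6, so h(i+1) − h(i) is divisible by 4·6 = 24. By the inductive hypothesis 24 | h(i), hence 24 | h(i+1).
By the principle of mathematical induction, the result holds for all r ≥ 3.
Therefore the largest such d is 24.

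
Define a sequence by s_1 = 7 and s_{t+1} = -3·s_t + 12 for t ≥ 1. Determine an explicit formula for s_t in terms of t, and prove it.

Computing the first terms: s_1 = 7, s_2 = -9, s_3 = 39. This suggests s_t = 4(-3)^(t - 1) + 3.
Base case (t = 1): the formula gives 7 = 7 = s_1.
Suppose the result is true for t = j, so s_j = 4(-3)^(j - 1) + 3.
Then s_{j+1} = -3·s_j + 12 = -3·(4(-3)^(j - 1) + 3) + 12 = 4(-3)^j + 3 = 4(-3)^((j+1) - 1) + 3,
which is the claimed formula at t = j+1.
By the principle of mathematical induction, the result holds for all t ≥ 1.

s_t = 4(-3)^(t - 1) + 3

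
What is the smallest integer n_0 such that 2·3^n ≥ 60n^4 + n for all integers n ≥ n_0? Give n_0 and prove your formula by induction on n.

n_0 = 13

At n = 12: 1062882 < 1244172, so the inequality fails and n_0 ≥ 13. We prove 2·3^n ≥ 60n^4 + n for all n ≥ 13.
Base case (n = 13): 2·3^n = 3188646 and 60n^4 + n = 1713673, so 3188646 ≥ 1713673.
Suppose the result is true for n = j, so 2·3^j ≥ 60j^4 + j.
Then 2·3^(j + 1) = 3·(2·3^j) ≥ 3·(60j^4 + j).
Also, for j ≥ 13 we have 3·(60j^4 + j) ≥ 60(j+1)^4 + (j+1), since 3·(60j^4 + j) − (60(j+1)^4 + (j+1)) = 120j^4 - 240j^3 - 360j^2 - 238j - 61, which is nonnegative for all j ≥ 13.
Combining, 2·3^(j + 1) ≥ 60(j+1)^4 + (j+1).
By the principle of mathematical induction, the result holds for all n ≥ 13.
Hence the smallest such n_0 is 13.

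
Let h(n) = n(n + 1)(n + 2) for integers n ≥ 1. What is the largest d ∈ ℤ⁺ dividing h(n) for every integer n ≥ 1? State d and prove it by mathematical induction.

Computing the first values: h(1) = 6 and h(2) = 24; gcd(6, 24) = 6, so d ≤ 6.
We prove 6 | n(n + 1)(n + 2) for all n ≥ 1 by induction on n.
Base case (n = 1): h(1) = 6 = 6·(1), so 6 | h(1).
Inductive step: suppose the statement holds for some i ≥ 1, i.e. 6 | h(i). Then
h(i+1) − h(i) = (i+1)·(i+2)·(i+3) − i·(i+1)·(i+2) = (i+1)·(i+2)·[(i+3) − i] = 3·(i+1)·(i+2). The product of 2 consecutive integers is divisible by (2)! = 2, so h(i+1) − h(i) is divisible by 3·2 = 6. By the inductive hypothesis 6 | h(i), hence 6 | h(i+1).
By the principle of mathematical induction, the result holds for all n ≥ 1.
Therefore the largest such d is 6.

d = 6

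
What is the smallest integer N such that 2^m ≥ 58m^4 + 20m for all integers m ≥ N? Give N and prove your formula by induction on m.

At m = 24: 16777216 < 19243488, so the inequality fails and N ≥ 25. We prove 2^m ≥ 58m^4 + 20m for all m ≥ 25.
For the base case m = 25: 2^m = 33554432 and 58m^4 + 20m = 22656750, so 33554432 ≥ 22656750.
Suppose the result is true for m = i, so 2^i ≥ 58i^4 + 20i.
Then 2^(i + 1) = 2·(2^i) ≥ 2·(58i^4 + 20i).
Also, for i ≥ 25 we have 2·(58i^4 + 20i) ≥ 58(i+1)^4 + 20(i+1), since 2·(58i^4 + 20i) − (58(i+1)^4 + 20(i+1)) = 58i^4 - 232i^3 - 348i^2 - 212i - 78, which is nonnegative for all i ≥ 25.
Combining, 2^(i + 1) ≥ 58(i+1)^4 + 20(i+1).
By induction, the statement is established for all m ≥ 25.
Hence the smallest such N is 25.

N = 25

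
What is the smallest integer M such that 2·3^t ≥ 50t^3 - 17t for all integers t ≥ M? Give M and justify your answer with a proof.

M = 9

At t = 8: 13122 < 25464, so the inequality fails and M ≥ 9. We prove 2·3^t ≥ 50t^3 - 17t for all t ≥ 9.
Base case (t = 9): 2·3^t = 39366 and 50t^3 - 17t = 36297, so 39366 ≥ 36297.
Inductive step: suppose the statement holds for some m ≥ 9, so 2·3^m ≥ 50m^3 - 17m.
Then 2·3^(m + 1) = 3·(2·3^m) ≥ 3·(50m^3 - 17m).
Also, for m ≥ 9 we have 3·(50m^3 - 17m) ≥ 50(m+1)^3 - 17(m+1), since 3·(50m^3 - 17m) − (50(m+1)^3 - 17(m+1)) = 100m^3 - 150m^2 - 184m - 33, which is nonnegative for all m ≥ 9.
Combining, 2·3^(m + 1) ≥ 50(m+1)^3 - 17(m+1).
Hence, by induction on t, the claim holds for every t ≥ 9.
Hence the smallest such M is 9.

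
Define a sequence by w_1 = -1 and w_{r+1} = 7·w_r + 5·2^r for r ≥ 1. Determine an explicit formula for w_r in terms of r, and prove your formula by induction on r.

Computing the first terms: w_1 = -1, w_2 = 3, w_3 = 41. This suggests w_r = -2^r + 7^(r - 1).
For the base case r = 1: the formula gives -1 = -1 = w_1.
Inductive step: suppose the statement holds for some p ≥ 1, so w_p = -2^p + 7^(p - 1).
Then w_{p+1} = 7·w_p + 5·2^p = 7·(-2^p + 7^(p - 1)) + 5·2^p = -2^(p + 1) + 7^p = -2^(p+1) + 7^((p+1) - 1),
which is the claimed formula at r = p+1.
This completes the induction.

w_r = -2^r + 7^(r - 1)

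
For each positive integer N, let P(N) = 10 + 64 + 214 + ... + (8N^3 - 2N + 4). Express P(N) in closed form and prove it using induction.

We claim P(N) = N(2N^3 + 4N^2 + N + 3) for all N ≥ 1.
Base case (N = 1): P(1) = 10, and the closed form gives 10. They agree.
Suppose the result is true for N = m, so P(m) = m(2m^3 + 4m^2 + m + 3).
Then P(m+1) = P(m) + (-2m + 8(m + 1)^3 + 2) = (m(2m^3 + 4m^2 + m + 3)) + (-2m + 8(m + 1)^3 + 2).
Simplifying, P(m+1) = (m + 1)(2m^3 + 10m^2 + 15m + 10) = (m+1)(2(m+1)^3 + 4(m+1)^2 + (m+1) + 3),
which is the closed form with N = m+1.
By induction, the statement is established for all N ≥ 1.

P(N) = N(2N^3 + 4N^2 + N + 3)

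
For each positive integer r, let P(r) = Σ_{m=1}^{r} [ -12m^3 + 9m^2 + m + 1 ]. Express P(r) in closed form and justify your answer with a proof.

P(r) = -r(3r^3 + 3r^2 - 2r - 3)

We claim P(r) = -r(3r^3 + 3r^2 - 2r - 3) for all r ≥ 1.
For the base case r = 1: P(1) = -1, and the closed form gives -1. They agree.
For the inductive step, assume it holds for an arbitrary m ≥ 1, so P(m) = m(-3m^3 - 3m^2 + 2m + 3).
Then P(m+1) = P(m) + (m - 12(m + 1)^3 + 9(m + 1)^2 + 2) = (m(-3m^3 - 3m^2 + 2m + 3)) + (m - 12(m + 1)^3 + 9(m + 1)^2 + 2).
Simplifying, P(m+1) = -(m + 1)(3m^3 + 12m^2 + 13m + 1) = -(m+1)(3(m+1)^3 + 3(m+1)^2 - 2(m+1) - 3),
which is the closed form with r = m+1.
By the principle of mathematical induction, the result holds for all r ≥ 1.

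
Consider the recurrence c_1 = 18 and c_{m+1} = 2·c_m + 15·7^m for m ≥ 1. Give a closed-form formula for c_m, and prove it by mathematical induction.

Computing the first terms: c_1 = 18, c_2 = 141, c_3 = 1017. This suggests c_m = -3·2^(m - 1) + 3·7^m.
For the base case m = 1: the formula gives 18 = 18 = c_1.
For the inductive step, assume it holds for an arbitrary k ≥ 1, so c_k = -3·2^(k - 1) + 3·7^k.
Then c_{k+1} = 2·c_k + 15·7^k = 2·(-3·2^(k - 1) + 3·7^k) + 15·7^k = -3·2^k + 3·7^(k + 1) = -3·2^((k+1) - 1) + 3·7^(k+1),
which is the claimed formula at m = k+1.
By the principle of mathematical induction, the result holds for all m ≥ 1.

c_m = -3·2^(m - 1) + 3·7^m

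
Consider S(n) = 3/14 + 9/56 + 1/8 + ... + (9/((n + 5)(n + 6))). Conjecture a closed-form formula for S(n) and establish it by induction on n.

We claim S(n) = 3n/(2(n + 6)) for all n ≥ 1.
Base case (n = 1): S(1) = 3/14, and the closed form gives 3/14. They agree.
For the inductive step, assume it holds for an arbitrary r ≥ 1, so S(r) = 3r/(2(r + 6)).
Then S(r+1) = S(r) + (9/((r + 6)(r + 7))) = (3r/(2(r + 6))) + (9/((r + 6)(r + 7))).
Simplifying, S(r+1) = 3(r + 1)/(2(r + 7)) = 3(r+1)/(2((r+1) + 6)),
which is the closed form with n = r+1.
This completes the induction.

S(n) = 3n/(2(n + 6))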